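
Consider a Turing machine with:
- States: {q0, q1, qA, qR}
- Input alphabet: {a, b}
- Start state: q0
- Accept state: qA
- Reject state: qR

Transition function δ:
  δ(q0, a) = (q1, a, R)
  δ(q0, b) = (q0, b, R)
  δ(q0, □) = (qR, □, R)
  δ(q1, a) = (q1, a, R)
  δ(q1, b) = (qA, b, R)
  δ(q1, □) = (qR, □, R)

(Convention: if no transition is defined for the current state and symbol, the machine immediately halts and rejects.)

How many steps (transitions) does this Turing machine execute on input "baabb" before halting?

Execution trace:
Initial: [q0]baabb
Step 1: δ(q0, b) = (q0, b, R) → b[q0]aabb
Step 2: δ(q0, a) = (q1, a, R) → ba[q1]abb
Step 3: δ(q1, a) = (q1, a, R) → baa[q1]bb
Step 4: δ(q1, b) = (qA, b, R) → baab[qA]b

The machine reaches the accept state qA and halts.

The machine executed 4 steps before halting.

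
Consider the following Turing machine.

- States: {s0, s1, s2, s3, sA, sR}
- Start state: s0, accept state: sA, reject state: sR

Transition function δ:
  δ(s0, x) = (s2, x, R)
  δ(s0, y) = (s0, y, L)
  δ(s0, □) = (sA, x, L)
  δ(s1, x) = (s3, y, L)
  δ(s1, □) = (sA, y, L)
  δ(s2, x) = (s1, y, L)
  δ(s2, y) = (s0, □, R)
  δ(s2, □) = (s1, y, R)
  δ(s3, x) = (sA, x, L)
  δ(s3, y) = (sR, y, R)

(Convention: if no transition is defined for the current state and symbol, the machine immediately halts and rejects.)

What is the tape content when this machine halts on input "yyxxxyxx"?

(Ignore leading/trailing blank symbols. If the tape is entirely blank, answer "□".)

Execution trace:
Initial: [s0]yyxxxyxx
Step 1: δ(s0, y) = (s0, y, L) → [s0]□yyxxxyxx
Step 2: δ(s0, □) = (sA, x, L) → [sA]□xyyxxxyxx

The machine reaches the accept state sA and halts.

Final tape (ignoring leading/trailing blanks): xyyxxxyxx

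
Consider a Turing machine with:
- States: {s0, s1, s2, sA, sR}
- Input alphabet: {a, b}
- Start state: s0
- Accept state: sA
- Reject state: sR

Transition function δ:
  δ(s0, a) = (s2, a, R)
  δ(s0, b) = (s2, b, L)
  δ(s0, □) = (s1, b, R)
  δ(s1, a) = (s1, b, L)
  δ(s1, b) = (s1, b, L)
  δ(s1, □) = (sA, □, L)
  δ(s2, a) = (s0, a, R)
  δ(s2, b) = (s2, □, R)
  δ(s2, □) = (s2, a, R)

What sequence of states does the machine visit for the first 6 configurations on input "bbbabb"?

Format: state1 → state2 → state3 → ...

Execution trace:
Initial: [s0]bbbabb
Step 1: δ(s0, b) = (s2, b, L) → [s2]□bbbabb
Step 2: δ(s2, □) = (s2, a, R) → a[s2]bbbabb
Step 3: δ(s2, b) = (s2, □, R) → a□[s2]bbabb
Step 4: δ(s2, b) = (s2, □, R) → a□□[s2]babb
Step 5: δ(s2, b) = (s2, □, R) → a□□□[s2]abb

State sequence: s0 → s2 → s2 → s2 → s2 → s2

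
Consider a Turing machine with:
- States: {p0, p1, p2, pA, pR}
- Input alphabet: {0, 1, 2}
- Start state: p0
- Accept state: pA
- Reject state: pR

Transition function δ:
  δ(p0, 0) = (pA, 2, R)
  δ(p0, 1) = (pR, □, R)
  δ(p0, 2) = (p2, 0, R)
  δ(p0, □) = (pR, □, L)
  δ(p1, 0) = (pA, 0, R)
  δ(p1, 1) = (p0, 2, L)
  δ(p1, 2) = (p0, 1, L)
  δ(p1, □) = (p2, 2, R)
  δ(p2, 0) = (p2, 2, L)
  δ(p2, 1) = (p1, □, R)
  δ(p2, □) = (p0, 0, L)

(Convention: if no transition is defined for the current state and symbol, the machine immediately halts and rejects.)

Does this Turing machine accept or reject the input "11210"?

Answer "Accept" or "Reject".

Execution trace:
Initial: [p0]11210
Step 1: δ(p0, 1) = (pR, □, R) → □[pR]1210

The machine reaches the reject state pR and halts.

Answer: Reject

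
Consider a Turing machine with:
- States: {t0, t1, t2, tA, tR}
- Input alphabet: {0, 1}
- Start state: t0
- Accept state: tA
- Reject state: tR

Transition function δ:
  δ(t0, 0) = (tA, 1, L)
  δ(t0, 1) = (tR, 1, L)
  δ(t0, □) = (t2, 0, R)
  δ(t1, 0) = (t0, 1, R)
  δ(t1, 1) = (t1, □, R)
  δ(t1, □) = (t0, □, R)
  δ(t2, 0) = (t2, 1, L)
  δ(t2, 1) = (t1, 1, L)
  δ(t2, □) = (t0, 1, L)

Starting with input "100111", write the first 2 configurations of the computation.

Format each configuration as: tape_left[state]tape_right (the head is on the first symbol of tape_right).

Transitions applied:
Step 1: δ(t0, 1) = (tR, 1, L)

The first 2 configurations are:
[t0]100111 ⊢ [tR]□100111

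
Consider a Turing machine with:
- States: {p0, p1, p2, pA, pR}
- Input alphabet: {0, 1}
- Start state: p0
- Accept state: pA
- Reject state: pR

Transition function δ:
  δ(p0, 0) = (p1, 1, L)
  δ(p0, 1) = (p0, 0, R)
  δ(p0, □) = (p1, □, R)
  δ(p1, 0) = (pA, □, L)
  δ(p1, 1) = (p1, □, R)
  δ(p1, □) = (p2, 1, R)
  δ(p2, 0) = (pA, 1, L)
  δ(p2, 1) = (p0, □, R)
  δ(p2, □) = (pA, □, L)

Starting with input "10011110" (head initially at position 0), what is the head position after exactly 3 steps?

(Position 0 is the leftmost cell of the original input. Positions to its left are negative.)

Execution trace (head position shown):
Step 0: [p0]10011110  (head at position 0)
Step 1: move right → 0[p0]0011110  (head at position 1)
Step 2: move left → [p1]01011110  (head at position 0)
Step 3: move left → [pA]□□1011110  (head at position -1)

After 3 steps, the head is at position -1.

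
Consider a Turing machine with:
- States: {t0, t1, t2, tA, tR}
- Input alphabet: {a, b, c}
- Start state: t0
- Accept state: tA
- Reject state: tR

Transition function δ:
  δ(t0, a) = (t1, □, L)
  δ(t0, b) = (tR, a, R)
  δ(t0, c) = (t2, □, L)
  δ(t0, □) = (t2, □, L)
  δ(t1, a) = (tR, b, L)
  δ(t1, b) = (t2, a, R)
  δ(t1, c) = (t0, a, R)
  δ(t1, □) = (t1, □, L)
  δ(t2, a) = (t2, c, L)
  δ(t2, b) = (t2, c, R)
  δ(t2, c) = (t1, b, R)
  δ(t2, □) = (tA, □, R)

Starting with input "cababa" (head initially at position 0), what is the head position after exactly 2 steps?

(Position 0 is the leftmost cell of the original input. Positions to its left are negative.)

Execution trace (head position shown):
Step 0: [t0]cababa  (head at position 0)
Step 1: move left → [t2]□□ababa  (head at position -1)
Step 2: move right → □[tA]□ababa  (head at position 0)

After 2 steps, the head is at position 0.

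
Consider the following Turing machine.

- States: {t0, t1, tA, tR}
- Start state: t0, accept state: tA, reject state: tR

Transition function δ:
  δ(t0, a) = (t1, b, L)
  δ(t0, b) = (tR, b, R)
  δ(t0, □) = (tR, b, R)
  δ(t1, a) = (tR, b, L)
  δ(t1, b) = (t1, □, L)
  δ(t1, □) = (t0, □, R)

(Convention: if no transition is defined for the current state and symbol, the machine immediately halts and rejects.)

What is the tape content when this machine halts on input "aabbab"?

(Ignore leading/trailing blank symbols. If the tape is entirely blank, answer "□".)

Execution trace:
Initial: [t0]aabbab
Step 1: δ(t0, a) = (t1, b, L) → [t1]□babbab
Step 2: δ(t1, □) = (t0, □, R) → □[t0]babbab
Step 3: δ(t0, b) = (tR, b, R) → □b[tR]abbab

The machine reaches the reject state tR and halts.

Final tape (ignoring leading/trailing blanks): babbab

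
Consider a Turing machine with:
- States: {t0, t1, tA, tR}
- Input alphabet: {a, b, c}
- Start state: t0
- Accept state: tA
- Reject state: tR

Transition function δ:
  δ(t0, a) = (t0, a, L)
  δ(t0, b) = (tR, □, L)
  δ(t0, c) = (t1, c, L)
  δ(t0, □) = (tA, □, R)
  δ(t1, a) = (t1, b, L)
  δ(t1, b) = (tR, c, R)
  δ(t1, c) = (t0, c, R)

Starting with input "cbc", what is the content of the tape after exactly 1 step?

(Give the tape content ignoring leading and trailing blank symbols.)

Execution trace:
Initial: [t0]cbc
Step 1: δ(t0, c) = (t1, c, L) → [t1]□cbc

No transition is defined for δ(t1, □). By convention the machine halts and rejects.

After 1 step, the tape (ignoring leading/trailing blanks) is: cbc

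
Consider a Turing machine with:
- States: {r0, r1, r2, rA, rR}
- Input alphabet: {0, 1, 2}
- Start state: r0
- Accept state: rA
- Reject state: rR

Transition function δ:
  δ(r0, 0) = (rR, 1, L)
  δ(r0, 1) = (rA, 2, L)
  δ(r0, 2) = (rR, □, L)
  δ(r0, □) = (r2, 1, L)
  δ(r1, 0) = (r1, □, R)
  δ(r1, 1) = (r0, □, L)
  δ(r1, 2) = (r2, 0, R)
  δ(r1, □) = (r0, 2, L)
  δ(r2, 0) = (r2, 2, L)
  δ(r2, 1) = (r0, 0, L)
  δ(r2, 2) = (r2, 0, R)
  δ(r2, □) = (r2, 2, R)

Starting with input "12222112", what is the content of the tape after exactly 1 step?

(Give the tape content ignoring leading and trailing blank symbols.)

Execution trace:
Initial: [r0]12222112
Step 1: δ(r0, 1) = (rA, 2, L) → [rA]□22222112

The machine reaches the accept state rA and halts.

After 1 step, the tape (ignoring leading/trailing blanks) is: 22222112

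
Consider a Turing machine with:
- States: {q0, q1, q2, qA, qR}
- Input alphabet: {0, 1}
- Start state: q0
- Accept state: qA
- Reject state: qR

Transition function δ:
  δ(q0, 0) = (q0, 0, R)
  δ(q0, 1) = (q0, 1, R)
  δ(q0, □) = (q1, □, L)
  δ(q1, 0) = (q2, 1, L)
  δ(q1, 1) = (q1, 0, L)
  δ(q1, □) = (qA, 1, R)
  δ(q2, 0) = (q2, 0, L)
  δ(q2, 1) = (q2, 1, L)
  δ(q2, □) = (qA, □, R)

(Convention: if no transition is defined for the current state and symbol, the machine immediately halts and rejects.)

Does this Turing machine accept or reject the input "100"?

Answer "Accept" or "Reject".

Execution trace:
Initial: [q0]100
Step 1: δ(q0, 1) = (q0, 1, R) → 1[q0]00
Step 2: δ(q0, 0) = (q0, 0, R) → 10[q0]0
Step 3: δ(q0, 0) = (q0, 0, R) → 100[q0]□
Step 4: δ(q0, □) = (q1, □, L) → 10[q1]0□
Step 5: δ(q1, 0) = (q2, 1, L) → 1[q2]01□
Step 6: δ(q2, 0) = (q2, 0, L) → [q2]101□
Step 7: δ(q2, 1) = (q2, 1, L) → [q2]□101□
Step 8: δ(q2, □) = (qA, □, R) → □[qA]101□

The machine reaches the accept state qA and halts.

Answer: Accept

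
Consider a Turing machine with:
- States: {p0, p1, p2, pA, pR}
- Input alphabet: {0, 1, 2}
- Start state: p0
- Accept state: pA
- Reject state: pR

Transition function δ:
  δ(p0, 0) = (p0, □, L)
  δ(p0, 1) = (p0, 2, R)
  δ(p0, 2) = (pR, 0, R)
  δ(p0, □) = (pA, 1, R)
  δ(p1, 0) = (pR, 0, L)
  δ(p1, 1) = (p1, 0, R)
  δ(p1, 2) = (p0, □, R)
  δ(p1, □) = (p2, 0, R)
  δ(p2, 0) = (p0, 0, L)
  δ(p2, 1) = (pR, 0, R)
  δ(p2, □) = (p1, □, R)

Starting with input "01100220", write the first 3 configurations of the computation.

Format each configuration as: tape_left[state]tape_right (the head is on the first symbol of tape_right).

Transitions applied:
Step 1: δ(p0, 0) = (p0, □, L)
Step 2: δ(p0, □) = (pA, 1, R)

The first 3 configurations are:
[p0]01100220 ⊢ [p0]□□1100220 ⊢ 1[pA]□1100220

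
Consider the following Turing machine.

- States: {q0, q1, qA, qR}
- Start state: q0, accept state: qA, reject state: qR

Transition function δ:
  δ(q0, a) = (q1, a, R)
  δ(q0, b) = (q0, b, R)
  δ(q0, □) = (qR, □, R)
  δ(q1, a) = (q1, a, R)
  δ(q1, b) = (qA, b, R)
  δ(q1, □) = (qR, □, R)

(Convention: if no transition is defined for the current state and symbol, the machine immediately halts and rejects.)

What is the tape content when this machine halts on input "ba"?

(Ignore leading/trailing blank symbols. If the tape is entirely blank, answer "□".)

Execution trace:
Initial: [q0]ba
Step 1: δ(q0, b) = (q0, b, R) → b[q0]a
Step 2: δ(q0, a) = (q1, a, R) → ba[q1]□
Step 3: δ(q1, □) = (qR, □, R) → ba□[qR]□

The machine reaches the reject state qR and halts.

Final tape (ignoring leading/trailing blanks): ba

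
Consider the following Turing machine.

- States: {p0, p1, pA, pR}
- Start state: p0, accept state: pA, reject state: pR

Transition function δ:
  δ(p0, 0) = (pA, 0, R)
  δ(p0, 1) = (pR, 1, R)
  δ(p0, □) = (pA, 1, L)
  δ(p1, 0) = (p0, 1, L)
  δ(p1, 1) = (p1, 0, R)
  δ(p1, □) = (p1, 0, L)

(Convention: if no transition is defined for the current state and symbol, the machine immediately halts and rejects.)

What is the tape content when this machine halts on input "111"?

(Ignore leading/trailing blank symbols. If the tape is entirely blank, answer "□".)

Execution trace:
Initial: [p0]111
Step 1: δ(p0, 1) = (pR, 1, R) → 1[pR]11

The machine reaches the reject state pR and halts.

Final tape (ignoring leading/trailing blanks): 111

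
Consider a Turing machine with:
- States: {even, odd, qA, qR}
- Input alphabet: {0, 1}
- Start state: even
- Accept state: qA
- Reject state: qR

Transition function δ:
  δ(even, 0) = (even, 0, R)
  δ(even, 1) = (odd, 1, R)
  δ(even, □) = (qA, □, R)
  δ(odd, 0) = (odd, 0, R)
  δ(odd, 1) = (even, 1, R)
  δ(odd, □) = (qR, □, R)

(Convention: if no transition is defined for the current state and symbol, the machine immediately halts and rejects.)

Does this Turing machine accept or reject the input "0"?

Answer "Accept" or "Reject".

Execution trace:
Initial: [even]0
Step 1: δ(even, 0) = (even, 0, R) → 0[even]□
Step 2: δ(even, □) = (qA, □, R) → 0□[qA]□

The machine reaches the accept state qA and halts.

Answer: Accept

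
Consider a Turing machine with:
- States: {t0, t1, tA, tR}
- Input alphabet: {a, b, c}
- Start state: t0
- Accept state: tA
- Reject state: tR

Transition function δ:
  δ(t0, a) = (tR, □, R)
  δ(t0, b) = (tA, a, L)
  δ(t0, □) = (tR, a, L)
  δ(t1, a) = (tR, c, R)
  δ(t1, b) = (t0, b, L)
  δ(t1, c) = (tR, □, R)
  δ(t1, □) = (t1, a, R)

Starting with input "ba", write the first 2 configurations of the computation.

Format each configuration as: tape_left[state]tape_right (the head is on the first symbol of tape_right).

Transitions applied:
Step 1: δ(t0, b) = (tA, a, L)

The first 2 configurations are:
[t0]ba ⊢ [tA]□aa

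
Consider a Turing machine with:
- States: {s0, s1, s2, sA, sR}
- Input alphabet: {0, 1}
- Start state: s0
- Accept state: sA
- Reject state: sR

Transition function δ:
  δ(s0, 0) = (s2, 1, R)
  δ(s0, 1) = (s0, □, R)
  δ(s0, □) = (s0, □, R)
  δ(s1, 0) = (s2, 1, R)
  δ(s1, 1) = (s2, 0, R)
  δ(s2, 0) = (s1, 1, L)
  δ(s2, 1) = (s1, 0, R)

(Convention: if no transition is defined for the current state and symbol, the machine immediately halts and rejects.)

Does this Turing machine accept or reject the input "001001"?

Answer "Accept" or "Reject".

Execution trace:
Initial: [s0]001001
Step 1: δ(s0, 0) = (s2, 1, R) → 1[s2]01001
Step 2: δ(s2, 0) = (s1, 1, L) → [s1]111001
Step 3: δ(s1, 1) = (s2, 0, R) → 0[s2]11001
Step 4: δ(s2, 1) = (s1, 0, R) → 00[s1]1001
Step 5: δ(s1, 1) = (s2, 0, R) → 000[s2]001
Step 6: δ(s2, 0) = (s1, 1, L) → 00[s1]0101
Step 7: δ(s1, 0) = (s2, 1, R) → 001[s2]101
Step 8: δ(s2, 1) = (s1, 0, R) → 0010[s1]01
Step 9: δ(s1, 0) = (s2, 1, R) → 00101[s2]1
Step 10: δ(s2, 1) = (s1, 0, R) → 001010[s1]□

No transition is defined for δ(s1, □). By convention the machine halts and rejects.

Answer: Reject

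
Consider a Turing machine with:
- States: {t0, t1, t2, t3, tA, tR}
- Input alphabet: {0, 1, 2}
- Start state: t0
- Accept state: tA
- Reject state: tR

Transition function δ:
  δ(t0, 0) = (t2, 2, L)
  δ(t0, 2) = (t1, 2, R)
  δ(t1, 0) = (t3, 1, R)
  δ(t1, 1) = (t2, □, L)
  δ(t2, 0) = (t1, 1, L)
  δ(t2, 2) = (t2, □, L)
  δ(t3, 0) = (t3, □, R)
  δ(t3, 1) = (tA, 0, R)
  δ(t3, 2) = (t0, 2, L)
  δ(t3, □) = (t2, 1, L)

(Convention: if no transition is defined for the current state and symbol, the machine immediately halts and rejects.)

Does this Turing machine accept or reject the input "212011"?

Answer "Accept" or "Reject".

Execution trace:
Initial: [t0]212011
Step 1: δ(t0, 2) = (t1, 2, R) → 2[t1]12011
Step 2: δ(t1, 1) = (t2, □, L) → [t2]2□2011
Step 3: δ(t2, 2) = (t2, □, L) → [t2]□□□2011

No transition is defined for δ(t2, □). By convention the machine halts and rejects.

Answer: Reject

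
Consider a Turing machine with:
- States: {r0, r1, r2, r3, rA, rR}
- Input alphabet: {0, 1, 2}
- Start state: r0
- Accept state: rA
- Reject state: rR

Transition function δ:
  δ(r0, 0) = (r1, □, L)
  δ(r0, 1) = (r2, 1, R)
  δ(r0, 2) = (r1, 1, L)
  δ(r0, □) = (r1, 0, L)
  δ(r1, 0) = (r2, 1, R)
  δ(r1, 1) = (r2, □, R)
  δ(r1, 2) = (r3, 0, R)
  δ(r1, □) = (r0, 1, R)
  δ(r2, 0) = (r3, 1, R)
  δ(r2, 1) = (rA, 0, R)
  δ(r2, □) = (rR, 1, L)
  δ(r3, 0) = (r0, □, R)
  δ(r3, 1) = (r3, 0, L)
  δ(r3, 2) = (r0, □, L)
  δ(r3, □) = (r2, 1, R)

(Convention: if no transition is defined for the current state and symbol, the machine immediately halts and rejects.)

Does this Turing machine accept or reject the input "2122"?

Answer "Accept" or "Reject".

Execution trace:
Initial: [r0]2122
Step 1: δ(r0, 2) = (r1, 1, L) → [r1]□1122
Step 2: δ(r1, □) = (r0, 1, R) → 1[r0]1122
Step 3: δ(r0, 1) = (r2, 1, R) → 11[r2]122
Step 4: δ(r2, 1) = (rA, 0, R) → 110[rA]22

The machine reaches the accept state rA and halts.

Answer: Accept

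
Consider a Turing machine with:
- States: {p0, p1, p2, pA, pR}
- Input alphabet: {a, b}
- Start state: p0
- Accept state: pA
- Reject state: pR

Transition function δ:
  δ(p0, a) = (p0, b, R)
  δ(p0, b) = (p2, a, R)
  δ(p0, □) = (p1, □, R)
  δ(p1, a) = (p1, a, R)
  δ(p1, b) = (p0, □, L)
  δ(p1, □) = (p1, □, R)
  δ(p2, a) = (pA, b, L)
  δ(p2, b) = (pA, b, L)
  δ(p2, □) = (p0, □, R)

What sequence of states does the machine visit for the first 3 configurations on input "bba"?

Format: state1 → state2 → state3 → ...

Execution trace:
Initial: [p0]bba
Step 1: δ(p0, b) = (p2, a, R) → a[p2]ba
Step 2: δ(p2, b) = (pA, b, L) → [pA]aba

The machine reaches the accept state pA and halts.

State sequence: p0 → p2 → pA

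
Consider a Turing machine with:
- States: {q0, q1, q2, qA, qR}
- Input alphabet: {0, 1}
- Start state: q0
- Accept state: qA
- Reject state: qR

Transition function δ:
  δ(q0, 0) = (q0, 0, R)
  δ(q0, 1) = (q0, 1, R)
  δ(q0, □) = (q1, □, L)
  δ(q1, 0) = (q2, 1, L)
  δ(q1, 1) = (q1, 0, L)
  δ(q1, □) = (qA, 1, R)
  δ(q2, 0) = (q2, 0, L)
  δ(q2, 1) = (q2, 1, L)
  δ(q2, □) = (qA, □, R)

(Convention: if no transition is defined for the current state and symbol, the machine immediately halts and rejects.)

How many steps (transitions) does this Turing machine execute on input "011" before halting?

Execution trace:
Initial: [q0]011
Step 1: δ(q0, 0) = (q0, 0, R) → 0[q0]11
Step 2: δ(q0, 1) = (q0, 1, R) → 01[q0]1
Step 3: δ(q0, 1) = (q0, 1, R) → 011[q0]□
Step 4: δ(q0, □) = (q1, □, L) → 01[q1]1□
Step 5: δ(q1, 1) = (q1, 0, L) → 0[q1]10□
Step 6: δ(q1, 1) = (q1, 0, L) → [q1]000□
Step 7: δ(q1, 0) = (q2, 1, L) → [q2]□100□
Step 8: δ(q2, □) = (qA, □, R) → □[qA]100□

The machine reaches the accept state qA and halts.

The machine executed 8 steps before halting.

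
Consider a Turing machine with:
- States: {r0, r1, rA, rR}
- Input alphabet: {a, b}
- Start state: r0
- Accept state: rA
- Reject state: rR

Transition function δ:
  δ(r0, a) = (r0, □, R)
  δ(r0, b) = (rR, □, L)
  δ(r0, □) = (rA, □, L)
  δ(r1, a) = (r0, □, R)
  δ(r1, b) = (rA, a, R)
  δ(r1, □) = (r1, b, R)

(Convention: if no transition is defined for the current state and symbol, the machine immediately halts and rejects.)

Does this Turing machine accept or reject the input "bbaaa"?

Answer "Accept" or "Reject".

Execution trace:
Initial: [r0]bbaaa
Step 1: δ(r0, b) = (rR, □, L) → [rR]□□baaa

The machine reaches the reject state rR and halts.

Answer: Reject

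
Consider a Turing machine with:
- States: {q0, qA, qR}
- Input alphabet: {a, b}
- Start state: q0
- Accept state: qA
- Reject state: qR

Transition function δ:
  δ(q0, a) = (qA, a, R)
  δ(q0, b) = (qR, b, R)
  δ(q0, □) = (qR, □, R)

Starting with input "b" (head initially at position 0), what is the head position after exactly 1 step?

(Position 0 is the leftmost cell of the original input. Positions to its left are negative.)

Execution trace (head position shown):
Step 0: [q0]b  (head at position 0)
Step 1: move right → b[qR]□  (head at position 1)

After 1 step, the head is at position 1.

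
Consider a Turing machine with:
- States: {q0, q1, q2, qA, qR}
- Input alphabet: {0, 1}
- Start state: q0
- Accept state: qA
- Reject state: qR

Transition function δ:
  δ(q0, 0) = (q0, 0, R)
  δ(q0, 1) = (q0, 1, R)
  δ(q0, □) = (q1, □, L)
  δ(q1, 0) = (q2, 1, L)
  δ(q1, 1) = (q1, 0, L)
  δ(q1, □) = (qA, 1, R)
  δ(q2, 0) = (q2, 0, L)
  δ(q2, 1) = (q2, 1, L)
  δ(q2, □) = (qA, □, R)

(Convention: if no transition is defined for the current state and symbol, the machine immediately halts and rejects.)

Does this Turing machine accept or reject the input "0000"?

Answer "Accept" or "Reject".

Execution trace:
Initial: [q0]0000
Step 1: δ(q0, 0) = (q0, 0, R) → 0[q0]000
Step 2: δ(q0, 0) = (q0, 0, R) → 00[q0]00
Step 3: δ(q0, 0) = (q0, 0, R) → 000[q0]0
Step 4: δ(q0, 0) = (q0, 0, R) → 0000[q0]□
Step 5: δ(q0, □) = (q1, □, L) → 000[q1]0□
Step 6: δ(q1, 0) = (q2, 1, L) → 00[q2]01□
Step 7: δ(q2, 0) = (q2, 0, L) → 0[q2]001□
Step 8: δ(q2, 0) = (q2, 0, L) → [q2]0001□
Step 9: δ(q2, 0) = (q2, 0, L) → [q2]□0001□
Step 10: δ(q2, □) = (qA, □, R) → □[qA]0001□

The machine reaches the accept state qA and halts.

Answer: Accept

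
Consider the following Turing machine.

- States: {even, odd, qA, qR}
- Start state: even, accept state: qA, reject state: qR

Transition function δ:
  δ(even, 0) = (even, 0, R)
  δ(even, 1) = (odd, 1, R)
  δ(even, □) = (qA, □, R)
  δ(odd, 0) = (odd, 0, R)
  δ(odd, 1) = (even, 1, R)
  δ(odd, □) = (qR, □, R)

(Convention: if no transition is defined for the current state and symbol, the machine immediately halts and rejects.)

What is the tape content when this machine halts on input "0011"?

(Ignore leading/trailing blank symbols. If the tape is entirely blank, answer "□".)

Execution trace:
Initial: [even]0011
Step 1: δ(even, 0) = (even, 0, R) → 0[even]011
Step 2: δ(even, 0) = (even, 0, R) → 00[even]11
Step 3: δ(even, 1) = (odd, 1, R) → 001[odd]1
Step 4: δ(odd, 1) = (even, 1, R) → 0011[even]□
Step 5: δ(even, □) = (qA, □, R) → 0011□[qA]□

The machine reaches the accept state qA and halts.

Final tape (ignoring leading/trailing blanks): 0011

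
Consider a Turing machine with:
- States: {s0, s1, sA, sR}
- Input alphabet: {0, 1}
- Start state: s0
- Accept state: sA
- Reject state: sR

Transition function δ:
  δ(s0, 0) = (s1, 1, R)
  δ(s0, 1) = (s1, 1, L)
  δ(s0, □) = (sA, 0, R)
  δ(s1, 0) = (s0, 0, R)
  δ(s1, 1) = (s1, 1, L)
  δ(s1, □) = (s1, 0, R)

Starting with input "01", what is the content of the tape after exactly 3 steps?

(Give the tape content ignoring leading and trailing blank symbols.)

Execution trace:
Initial: [s0]01
Step 1: δ(s0, 0) = (s1, 1, R) → 1[s1]1
Step 2: δ(s1, 1) = (s1, 1, L) → [s1]11
Step 3: δ(s1, 1) = (s1, 1, L) → [s1]□11

After 3 steps, the tape (ignoring leading/trailing blanks) is: 11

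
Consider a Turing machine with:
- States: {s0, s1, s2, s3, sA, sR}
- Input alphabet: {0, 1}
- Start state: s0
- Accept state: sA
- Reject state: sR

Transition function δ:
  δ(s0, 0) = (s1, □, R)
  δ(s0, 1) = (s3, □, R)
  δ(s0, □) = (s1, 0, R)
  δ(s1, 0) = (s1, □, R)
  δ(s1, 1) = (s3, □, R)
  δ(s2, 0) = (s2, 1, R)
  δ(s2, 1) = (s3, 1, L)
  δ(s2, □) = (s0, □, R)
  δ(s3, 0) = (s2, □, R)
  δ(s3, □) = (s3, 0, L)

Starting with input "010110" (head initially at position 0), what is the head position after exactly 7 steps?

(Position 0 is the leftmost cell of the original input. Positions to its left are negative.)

Execution trace (head position shown):
Step 0: [s0]010110  (head at position 0)
Step 1: move right → □[s1]10110  (head at position 1)
Step 2: move right → □□[s3]0110  (head at position 2)
Step 3: move right → □□□[s2]110  (head at position 3)
Step 4: move left → □□[s3]□110  (head at position 2)
Step 5: move left → □[s3]□0110  (head at position 1)
Step 6: move left → [s3]□00110  (head at position 0)
Step 7: move left → [s3]□000110  (head at position -1)

After 7 steps, the head is at position -1.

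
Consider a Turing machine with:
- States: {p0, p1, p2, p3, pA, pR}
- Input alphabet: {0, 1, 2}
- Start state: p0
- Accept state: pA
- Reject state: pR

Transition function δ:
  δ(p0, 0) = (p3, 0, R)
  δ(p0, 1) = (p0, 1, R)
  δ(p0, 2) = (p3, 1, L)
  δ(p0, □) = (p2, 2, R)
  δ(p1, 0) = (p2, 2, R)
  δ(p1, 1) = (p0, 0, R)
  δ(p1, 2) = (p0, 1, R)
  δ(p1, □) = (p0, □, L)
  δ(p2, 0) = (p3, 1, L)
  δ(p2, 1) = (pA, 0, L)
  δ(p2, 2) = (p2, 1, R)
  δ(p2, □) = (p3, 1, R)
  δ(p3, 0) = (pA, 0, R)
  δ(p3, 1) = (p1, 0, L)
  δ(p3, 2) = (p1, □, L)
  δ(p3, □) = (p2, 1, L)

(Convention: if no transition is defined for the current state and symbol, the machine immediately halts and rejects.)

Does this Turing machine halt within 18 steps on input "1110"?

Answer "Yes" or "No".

Execution trace:
Initial: [p0]1110
Step 1: δ(p0, 1) = (p0, 1, R) → 1[p0]110
Step 2: δ(p0, 1) = (p0, 1, R) → 11[p0]10
Step 3: δ(p0, 1) = (p0, 1, R) → 111[p0]0
Step 4: δ(p0, 0) = (p3, 0, R) → 1110[p3]□
Step 5: δ(p3, □) = (p2, 1, L) → 111[p2]01
Step 6: δ(p2, 0) = (p3, 1, L) → 11[p3]111
Step 7: δ(p3, 1) = (p1, 0, L) → 1[p1]1011
Step 8: δ(p1, 1) = (p0, 0, R) → 10[p0]011
Step 9: δ(p0, 0) = (p3, 0, R) → 100[p3]11
Step 10: δ(p3, 1) = (p1, 0, L) → 10[p1]001
Step 11: δ(p1, 0) = (p2, 2, R) → 102[p2]01
Step 12: δ(p2, 0) = (p3, 1, L) → 10[p3]211
Step 13: δ(p3, 2) = (p1, □, L) → 1[p1]0□11
Step 14: δ(p1, 0) = (p2, 2, R) → 12[p2]□11
Step 15: δ(p2, □) = (p3, 1, R) → 121[p3]11
Step 16: δ(p3, 1) = (p1, 0, L) → 12[p1]101
Step 17: δ(p1, 1) = (p0, 0, R) → 120[p0]01
Step 18: δ(p0, 0) = (p3, 0, R) → 1200[p3]1

The machine has not reached a halting state after 18 steps.
The machine did not halt within the 18-step bound.

Answer: No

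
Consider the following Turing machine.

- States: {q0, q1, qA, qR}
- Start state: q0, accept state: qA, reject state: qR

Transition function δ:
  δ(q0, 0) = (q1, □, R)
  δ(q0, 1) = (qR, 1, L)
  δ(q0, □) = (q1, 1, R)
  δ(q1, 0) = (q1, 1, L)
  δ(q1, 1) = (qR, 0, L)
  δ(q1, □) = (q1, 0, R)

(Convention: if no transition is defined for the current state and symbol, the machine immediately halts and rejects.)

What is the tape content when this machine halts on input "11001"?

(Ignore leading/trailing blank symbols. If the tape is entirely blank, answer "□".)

Execution trace:
Initial: [q0]11001
Step 1: δ(q0, 1) = (qR, 1, L) → [qR]□11001

The machine reaches the reject state qR and halts.

Final tape (ignoring leading/trailing blanks): 11001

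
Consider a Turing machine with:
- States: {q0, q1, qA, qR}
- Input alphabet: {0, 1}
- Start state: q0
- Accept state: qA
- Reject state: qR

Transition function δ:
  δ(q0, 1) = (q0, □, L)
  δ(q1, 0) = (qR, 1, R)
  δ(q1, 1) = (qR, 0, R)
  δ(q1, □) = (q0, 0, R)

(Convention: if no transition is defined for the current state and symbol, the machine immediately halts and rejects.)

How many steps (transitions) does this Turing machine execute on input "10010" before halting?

Execution trace:
Initial: [q0]10010
Step 1: δ(q0, 1) = (q0, □, L) → [q0]□□0010

No transition is defined for δ(q0, □). By convention the machine halts and rejects.

The machine executed 1 step before halting.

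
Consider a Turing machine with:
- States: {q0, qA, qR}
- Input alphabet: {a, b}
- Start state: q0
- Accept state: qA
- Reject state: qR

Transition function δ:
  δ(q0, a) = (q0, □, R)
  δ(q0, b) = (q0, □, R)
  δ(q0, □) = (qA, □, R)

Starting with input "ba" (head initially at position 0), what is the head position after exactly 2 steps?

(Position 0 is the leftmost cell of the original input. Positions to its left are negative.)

Execution trace (head position shown):
Step 0: [q0]ba  (head at position 0)
Step 1: move right → □[q0]a  (head at position 1)
Step 2: move right → □□[q0]□  (head at position 2)

After 2 steps, the head is at position 2.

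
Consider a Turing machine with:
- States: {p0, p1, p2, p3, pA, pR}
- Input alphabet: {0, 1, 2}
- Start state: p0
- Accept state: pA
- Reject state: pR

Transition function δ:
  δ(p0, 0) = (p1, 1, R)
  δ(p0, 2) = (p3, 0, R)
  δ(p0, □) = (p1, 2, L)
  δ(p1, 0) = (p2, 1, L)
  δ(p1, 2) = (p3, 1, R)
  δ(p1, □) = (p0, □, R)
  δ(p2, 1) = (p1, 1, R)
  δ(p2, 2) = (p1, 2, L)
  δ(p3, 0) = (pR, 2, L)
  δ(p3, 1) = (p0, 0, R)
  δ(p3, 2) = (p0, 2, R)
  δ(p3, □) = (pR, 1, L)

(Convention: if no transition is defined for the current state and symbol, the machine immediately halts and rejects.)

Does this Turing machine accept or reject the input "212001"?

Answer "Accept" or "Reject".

Execution trace:
Initial: [p0]212001
Step 1: δ(p0, 2) = (p3, 0, R) → 0[p3]12001
Step 2: δ(p3, 1) = (p0, 0, R) → 00[p0]2001
Step 3: δ(p0, 2) = (p3, 0, R) → 000[p3]001
Step 4: δ(p3, 0) = (pR, 2, L) → 00[pR]0201

The machine reaches the reject state pR and halts.

Answer: Reject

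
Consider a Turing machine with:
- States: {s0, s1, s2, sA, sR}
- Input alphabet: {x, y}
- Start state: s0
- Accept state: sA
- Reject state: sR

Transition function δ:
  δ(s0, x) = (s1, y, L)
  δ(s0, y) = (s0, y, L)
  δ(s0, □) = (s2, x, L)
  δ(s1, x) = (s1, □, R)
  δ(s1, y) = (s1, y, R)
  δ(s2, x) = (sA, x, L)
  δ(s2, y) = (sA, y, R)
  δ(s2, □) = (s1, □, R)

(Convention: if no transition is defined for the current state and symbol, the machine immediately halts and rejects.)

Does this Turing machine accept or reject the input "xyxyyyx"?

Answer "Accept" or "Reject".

Execution trace:
Initial: [s0]xyxyyyx
Step 1: δ(s0, x) = (s1, y, L) → [s1]□yyxyyyx

No transition is defined for δ(s1, □). By convention the machine halts and rejects.

Answer: Reject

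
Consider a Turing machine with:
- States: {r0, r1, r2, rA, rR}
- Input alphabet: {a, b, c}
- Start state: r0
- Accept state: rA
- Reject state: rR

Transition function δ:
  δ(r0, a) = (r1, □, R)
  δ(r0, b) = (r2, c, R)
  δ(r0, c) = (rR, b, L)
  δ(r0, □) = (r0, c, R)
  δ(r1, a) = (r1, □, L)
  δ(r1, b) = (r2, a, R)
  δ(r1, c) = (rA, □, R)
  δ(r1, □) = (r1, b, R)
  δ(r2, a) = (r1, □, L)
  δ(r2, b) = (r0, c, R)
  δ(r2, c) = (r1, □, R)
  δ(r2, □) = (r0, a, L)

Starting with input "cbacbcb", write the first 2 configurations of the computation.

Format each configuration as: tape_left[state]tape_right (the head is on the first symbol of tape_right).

Transitions applied:
Step 1: δ(r0, c) = (rR, b, L)

The first 2 configurations are:
[r0]cbacbcb ⊢ [rR]□bbacbcb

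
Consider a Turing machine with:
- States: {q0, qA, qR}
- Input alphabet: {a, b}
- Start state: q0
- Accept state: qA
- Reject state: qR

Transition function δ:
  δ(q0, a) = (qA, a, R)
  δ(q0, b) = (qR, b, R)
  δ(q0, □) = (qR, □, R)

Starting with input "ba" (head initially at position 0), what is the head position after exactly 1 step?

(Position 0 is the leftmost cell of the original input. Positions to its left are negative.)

Execution trace (head position shown):
Step 0: [q0]ba  (head at position 0)
Step 1: move right → b[qR]a  (head at position 1)

After 1 step, the head is at position 1.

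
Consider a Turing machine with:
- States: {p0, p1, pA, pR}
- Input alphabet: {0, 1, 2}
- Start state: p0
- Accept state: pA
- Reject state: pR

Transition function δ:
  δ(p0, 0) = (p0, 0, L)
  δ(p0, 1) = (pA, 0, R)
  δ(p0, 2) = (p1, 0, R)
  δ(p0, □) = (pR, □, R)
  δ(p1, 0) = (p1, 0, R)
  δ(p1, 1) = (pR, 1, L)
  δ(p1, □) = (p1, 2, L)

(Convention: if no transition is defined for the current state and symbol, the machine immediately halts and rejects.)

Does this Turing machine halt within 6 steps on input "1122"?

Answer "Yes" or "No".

Execution trace:
Initial: [p0]1122
Step 1: δ(p0, 1) = (pA, 0, R) → 0[pA]122

The machine reaches the accept state pA and halts.
The machine halted after 1 step (within the 6-step bound).

Answer: Yes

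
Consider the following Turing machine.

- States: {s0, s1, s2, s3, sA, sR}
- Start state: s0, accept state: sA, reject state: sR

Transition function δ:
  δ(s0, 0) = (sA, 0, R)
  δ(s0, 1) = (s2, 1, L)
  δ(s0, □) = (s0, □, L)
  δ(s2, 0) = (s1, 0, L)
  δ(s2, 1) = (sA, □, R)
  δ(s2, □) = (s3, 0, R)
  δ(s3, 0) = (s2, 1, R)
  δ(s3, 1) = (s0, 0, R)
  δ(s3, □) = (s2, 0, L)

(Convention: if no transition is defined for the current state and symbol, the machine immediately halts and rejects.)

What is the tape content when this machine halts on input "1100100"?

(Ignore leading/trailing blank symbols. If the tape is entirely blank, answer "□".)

Execution trace:
Initial: [s0]1100100
Step 1: δ(s0, 1) = (s2, 1, L) → [s2]□1100100
Step 2: δ(s2, □) = (s3, 0, R) → 0[s3]1100100
Step 3: δ(s3, 1) = (s0, 0, R) → 00[s0]100100
Step 4: δ(s0, 1) = (s2, 1, L) → 0[s2]0100100
Step 5: δ(s2, 0) = (s1, 0, L) → [s1]00100100

No transition is defined for δ(s1, 0). By convention the machine halts and rejects.

Final tape (ignoring leading/trailing blanks): 00100100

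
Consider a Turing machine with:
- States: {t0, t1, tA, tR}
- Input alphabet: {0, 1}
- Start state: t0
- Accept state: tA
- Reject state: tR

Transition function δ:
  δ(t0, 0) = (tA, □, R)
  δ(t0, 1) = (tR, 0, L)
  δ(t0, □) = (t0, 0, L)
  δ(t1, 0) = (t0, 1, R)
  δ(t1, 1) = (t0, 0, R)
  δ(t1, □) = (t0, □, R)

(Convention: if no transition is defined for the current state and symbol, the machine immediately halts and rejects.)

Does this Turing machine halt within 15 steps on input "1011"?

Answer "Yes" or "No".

Execution trace:
Initial: [t0]1011
Step 1: δ(t0, 1) = (tR, 0, L) → [tR]□0011

The machine reaches the reject state tR and halts.
The machine halted after 1 step (within the 15-step bound).

Answer: Yes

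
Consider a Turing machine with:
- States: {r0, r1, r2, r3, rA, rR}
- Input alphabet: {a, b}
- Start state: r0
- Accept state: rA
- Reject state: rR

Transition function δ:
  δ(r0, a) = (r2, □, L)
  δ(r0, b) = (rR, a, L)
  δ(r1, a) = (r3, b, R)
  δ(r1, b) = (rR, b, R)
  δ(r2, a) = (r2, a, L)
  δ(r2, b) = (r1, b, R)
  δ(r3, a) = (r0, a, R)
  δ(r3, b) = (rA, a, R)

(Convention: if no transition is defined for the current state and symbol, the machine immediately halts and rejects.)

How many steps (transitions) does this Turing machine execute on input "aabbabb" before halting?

Execution trace:
Initial: [r0]aabbabb
Step 1: δ(r0, a) = (r2, □, L) → [r2]□□abbabb

No transition is defined for δ(r2, □). By convention the machine halts and rejects.

The machine executed 1 step before halting.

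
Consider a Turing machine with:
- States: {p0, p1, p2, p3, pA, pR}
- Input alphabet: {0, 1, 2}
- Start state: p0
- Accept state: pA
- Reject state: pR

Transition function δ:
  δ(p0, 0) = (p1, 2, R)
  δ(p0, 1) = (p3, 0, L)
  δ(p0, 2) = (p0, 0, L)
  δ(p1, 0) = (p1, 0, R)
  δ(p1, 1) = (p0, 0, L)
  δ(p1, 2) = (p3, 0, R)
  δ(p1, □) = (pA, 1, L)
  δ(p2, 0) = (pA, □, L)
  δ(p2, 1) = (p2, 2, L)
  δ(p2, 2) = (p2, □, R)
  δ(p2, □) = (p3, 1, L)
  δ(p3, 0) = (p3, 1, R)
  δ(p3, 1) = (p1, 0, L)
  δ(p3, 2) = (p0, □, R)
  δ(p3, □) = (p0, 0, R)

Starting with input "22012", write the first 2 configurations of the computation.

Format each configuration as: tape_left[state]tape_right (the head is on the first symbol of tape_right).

Transitions applied:
Step 1: δ(p0, 2) = (p0, 0, L)

The first 2 configurations are:
[p0]22012 ⊢ [p0]□02012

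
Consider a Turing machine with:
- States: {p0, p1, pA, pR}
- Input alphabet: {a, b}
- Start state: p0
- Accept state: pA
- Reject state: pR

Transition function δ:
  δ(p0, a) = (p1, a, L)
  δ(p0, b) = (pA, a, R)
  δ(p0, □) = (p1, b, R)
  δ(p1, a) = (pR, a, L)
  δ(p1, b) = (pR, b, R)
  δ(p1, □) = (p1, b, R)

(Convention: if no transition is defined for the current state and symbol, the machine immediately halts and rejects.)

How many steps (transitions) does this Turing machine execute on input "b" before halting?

Execution trace:
Initial: [p0]b
Step 1: δ(p0, b) = (pA, a, R) → a[pA]□

The machine reaches the accept state pA and halts.

The machine executed 1 step before halting.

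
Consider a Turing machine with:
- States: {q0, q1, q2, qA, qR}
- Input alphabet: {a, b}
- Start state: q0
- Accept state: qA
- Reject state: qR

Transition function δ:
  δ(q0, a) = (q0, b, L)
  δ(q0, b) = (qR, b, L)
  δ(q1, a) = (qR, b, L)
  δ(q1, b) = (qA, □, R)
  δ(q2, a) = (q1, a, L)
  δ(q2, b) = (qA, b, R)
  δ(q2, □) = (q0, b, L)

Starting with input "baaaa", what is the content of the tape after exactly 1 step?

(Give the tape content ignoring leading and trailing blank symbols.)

Execution trace:
Initial: [q0]baaaa
Step 1: δ(q0, b) = (qR, b, L) → [qR]□baaaa

The machine reaches the reject state qR and halts.

After 1 step, the tape (ignoring leading/trailing blanks) is: baaaa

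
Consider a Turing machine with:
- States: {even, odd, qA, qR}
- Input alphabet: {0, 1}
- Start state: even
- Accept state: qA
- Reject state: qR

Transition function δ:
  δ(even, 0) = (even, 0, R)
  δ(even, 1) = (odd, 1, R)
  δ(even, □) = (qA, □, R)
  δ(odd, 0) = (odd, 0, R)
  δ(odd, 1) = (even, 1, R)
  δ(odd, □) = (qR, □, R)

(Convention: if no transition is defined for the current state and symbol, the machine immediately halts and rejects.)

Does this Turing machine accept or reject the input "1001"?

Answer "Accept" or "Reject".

Execution trace:
Initial: [even]1001
Step 1: δ(even, 1) = (odd, 1, R) → 1[odd]001
Step 2: δ(odd, 0) = (odd, 0, R) → 10[odd]01
Step 3: δ(odd, 0) = (odd, 0, R) → 100[odd]1
Step 4: δ(odd, 1) = (even, 1, R) → 1001[even]□
Step 5: δ(even, □) = (qA, □, R) → 1001□[qA]□

The machine reaches the accept state qA and halts.

Answer: Accept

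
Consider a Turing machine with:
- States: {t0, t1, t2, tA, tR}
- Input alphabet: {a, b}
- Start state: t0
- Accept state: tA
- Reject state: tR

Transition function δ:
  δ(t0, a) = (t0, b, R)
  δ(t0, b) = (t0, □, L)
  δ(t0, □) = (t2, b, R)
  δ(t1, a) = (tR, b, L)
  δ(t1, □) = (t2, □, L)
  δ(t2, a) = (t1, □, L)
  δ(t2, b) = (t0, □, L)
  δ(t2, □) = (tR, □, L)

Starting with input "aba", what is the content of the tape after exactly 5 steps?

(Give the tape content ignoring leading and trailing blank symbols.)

Execution trace:
Initial: [t0]aba
Step 1: δ(t0, a) = (t0, b, R) → b[t0]ba
Step 2: δ(t0, b) = (t0, □, L) → [t0]b□a
Step 3: δ(t0, b) = (t0, □, L) → [t0]□□□a
Step 4: δ(t0, □) = (t2, b, R) → b[t2]□□a
Step 5: δ(t2, □) = (tR, □, L) → [tR]b□□a

The machine reaches the reject state tR and halts.

After 5 steps, the tape (ignoring leading/trailing blanks) is: b□□a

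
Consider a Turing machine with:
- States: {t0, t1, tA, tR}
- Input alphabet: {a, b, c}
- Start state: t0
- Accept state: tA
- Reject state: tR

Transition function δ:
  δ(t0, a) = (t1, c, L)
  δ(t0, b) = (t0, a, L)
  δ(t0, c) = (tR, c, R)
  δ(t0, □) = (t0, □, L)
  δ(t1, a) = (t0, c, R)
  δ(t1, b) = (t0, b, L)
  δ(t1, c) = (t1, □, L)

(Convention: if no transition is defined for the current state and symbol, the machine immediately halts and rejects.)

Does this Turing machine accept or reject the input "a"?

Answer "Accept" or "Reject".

Execution trace:
Initial: [t0]a
Step 1: δ(t0, a) = (t1, c, L) → [t1]□c

No transition is defined for δ(t1, □). By convention the machine halts and rejects.

Answer: Reject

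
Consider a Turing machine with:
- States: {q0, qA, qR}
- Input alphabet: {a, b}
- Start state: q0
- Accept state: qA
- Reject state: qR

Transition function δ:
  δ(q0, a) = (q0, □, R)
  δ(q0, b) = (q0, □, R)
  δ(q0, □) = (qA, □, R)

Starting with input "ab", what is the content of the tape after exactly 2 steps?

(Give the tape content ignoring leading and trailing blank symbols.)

Execution trace:
Initial: [q0]ab
Step 1: δ(q0, a) = (q0, □, R) → □[q0]b
Step 2: δ(q0, b) = (q0, □, R) → □□[q0]□

After 2 steps, the tape (ignoring leading/trailing blanks) is: □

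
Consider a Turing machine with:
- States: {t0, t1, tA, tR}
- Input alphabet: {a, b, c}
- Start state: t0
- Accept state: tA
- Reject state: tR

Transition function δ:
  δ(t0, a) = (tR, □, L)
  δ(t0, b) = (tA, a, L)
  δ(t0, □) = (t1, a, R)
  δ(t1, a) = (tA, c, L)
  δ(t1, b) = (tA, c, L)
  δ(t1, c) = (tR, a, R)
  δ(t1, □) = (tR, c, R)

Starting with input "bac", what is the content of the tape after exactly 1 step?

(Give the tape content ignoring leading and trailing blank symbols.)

Execution trace:
Initial: [t0]bac
Step 1: δ(t0, b) = (tA, a, L) → [tA]□aac

The machine reaches the accept state tA and halts.

After 1 step, the tape (ignoring leading/trailing blanks) is: aac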